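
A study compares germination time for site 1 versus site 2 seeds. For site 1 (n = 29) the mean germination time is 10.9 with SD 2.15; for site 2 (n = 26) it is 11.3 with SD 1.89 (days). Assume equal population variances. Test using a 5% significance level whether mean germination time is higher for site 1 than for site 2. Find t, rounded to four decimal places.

Let group 1 = site 1, group 2 = site 2. H0: μ_1 = μ_2; H1: μ_1 > μ_2 (two-sample pooled-variance t-test, right-tailed).
s_p² = [(29−1)·2.15² + (26−1)·1.89²]/(29+26−2) = 4.12703
t = (10.9 − 11.3)/√[4.12703·(1/29 + 1/26)] = -0.7290
df = n₁ + n₂ − 2 = 53
p-value = P(T ≥ -0.7290) ≈ 0.7654
Since p ≈ 0.7654 > α = 0.05, fail to reject H0; the evidence is not statistically significant.

-0.7290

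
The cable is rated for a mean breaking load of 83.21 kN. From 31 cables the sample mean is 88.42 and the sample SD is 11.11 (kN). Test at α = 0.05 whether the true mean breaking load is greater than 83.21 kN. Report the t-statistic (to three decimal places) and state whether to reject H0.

H0: μ = 83.21; H1: μ > 83.21 (one-sample t-test, right-tailed).
t = (x̄ − μ₀)/(s/√n) = (88.42 − 83.21)/(11.11/√31) = 2.611
df = n − 1 = 30
p-value = P(T ≥ 2.611) ≈ 0.0070
Since p ≈ 0.0070 < α = 0.05, reject H0; the data support H1.

t = 2.611; reject H0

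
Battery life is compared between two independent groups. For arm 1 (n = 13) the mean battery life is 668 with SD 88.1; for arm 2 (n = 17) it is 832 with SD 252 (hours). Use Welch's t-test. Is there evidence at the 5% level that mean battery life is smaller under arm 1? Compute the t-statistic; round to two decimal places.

-2.49

Let group 1 = arm 1, group 2 = arm 2. H0: μ_1 = μ_2; H1: μ_1 < μ_2 (Welch's two-sample t-test, left-tailed).
t = (x̄_1 − x̄_2)/√(s_1²/n_1 + s_2²/n_2) = (668 − 832)/√(88.1²/13 + 252²/17) = -2.49
Welch–Satterthwaite df ≈ 20.81
p-value = P(T ≤ -2.49) ≈ 0.011
Since p ≈ 0.011 < α = 0.05, reject H0; the evidence is statistically significant.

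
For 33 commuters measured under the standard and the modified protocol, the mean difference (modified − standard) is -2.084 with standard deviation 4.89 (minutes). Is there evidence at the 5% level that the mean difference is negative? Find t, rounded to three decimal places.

H0: μ_d = 0; H1: μ_d < 0 (paired t-test on the differences, left-tailed).
t = d̄/(s_d/√n) = -2.084/(4.89/√33) = -2.448
df = n − 1 = 32
p-value = P(T ≤ -2.448) ≈ 0.0100
Since p ≈ 0.0100 < α = 0.05, reject H0; the evidence is statistically significant.

-2.448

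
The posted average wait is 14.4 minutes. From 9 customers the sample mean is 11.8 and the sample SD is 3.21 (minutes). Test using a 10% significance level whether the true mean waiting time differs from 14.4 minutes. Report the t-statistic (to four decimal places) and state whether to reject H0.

H0: μ = 14.4; H1: μ ≠ 14.4 (one-sample t-test, two-sided).
t = (x̄ − μ₀)/(s/√n) = (11.8 − 14.4)/(3.21/√9) = -2.4299
df = n − 1 = 8
Two-sided p-value ≈ 0.0412
Since p ≈ 0.0412 < α = 0.1, reject H0; the data support H1.

t = -2.4299; reject H0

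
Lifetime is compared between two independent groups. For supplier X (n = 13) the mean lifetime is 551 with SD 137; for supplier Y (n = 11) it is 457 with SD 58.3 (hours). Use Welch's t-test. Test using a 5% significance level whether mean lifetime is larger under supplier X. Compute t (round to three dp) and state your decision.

t = 2.245; reject H0

Let group 1 = supplier X, group 2 = supplier Y. H0: μ_1 = μ_2; H1: μ_1 > μ_2 (Welch's two-sample t-test, right-tailed).
t = (x̄_1 − x̄_2)/√(s_1²/n_1 + s_2²/n_2) = (551 − 457)/√(137²/13 + 58.3²/11) = 2.245
Welch–Satterthwaite df ≈ 16.76
p-value = P(T ≥ 2.245) ≈ 0.0193
Since p ≈ 0.0193 < α = 0.05, reject H0; the data support H1.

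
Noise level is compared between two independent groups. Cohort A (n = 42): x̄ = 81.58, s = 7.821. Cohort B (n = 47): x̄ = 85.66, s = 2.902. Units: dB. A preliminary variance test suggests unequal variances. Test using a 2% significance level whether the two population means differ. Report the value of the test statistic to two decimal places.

Let group 1 = cohort A, group 2 = cohort B. H0: μ_1 = μ_2; H1: μ_1 ≠ μ_2 (Welch's two-sample t-test, two-sided).
t = (x̄_1 − x̄_2)/√(s_1²/n_1 + s_2²/n_2) = (81.58 − 85.66)/√(7.821²/42 + 2.902²/47) = -3.19
Welch–Satterthwaite df ≈ 51.02
Two-sided p-value ≈ 0.002
Since p ≈ 0.002 < α = 0.02, reject H0; the evidence is statistically significant.

-3.19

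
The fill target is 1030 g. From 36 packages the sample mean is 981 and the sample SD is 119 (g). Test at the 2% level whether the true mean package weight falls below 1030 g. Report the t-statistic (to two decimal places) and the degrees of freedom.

H0: μ = 1030; H1: μ < 1030 (one-sample t-test, left-tailed).
t = (x̄ − μ₀)/(s/√n) = (981 − 1030)/(119/√36) = -2.47
df = n − 1 = 35
p-value = P(T ≤ -2.47) ≈ 0.009
Since p ≈ 0.009 < α = 0.02, reject H0; the evidence is statistically significant.

t = -2.47, df = 35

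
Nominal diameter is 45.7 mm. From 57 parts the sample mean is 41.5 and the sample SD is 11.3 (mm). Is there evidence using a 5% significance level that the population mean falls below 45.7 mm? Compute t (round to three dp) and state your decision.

H0: μ = 45.7; H1: μ < 45.7 (one-sample t-test, left-tailed).
t = (x̄ − μ₀)/(s/√n) = (41.5 − 45.7)/(11.3/√57) = -2.806
df = n − 1 = 56
p-value = P(T ≤ -2.806) ≈ 0.0034
Since p ≈ 0.0034 < α = 0.05, reject H0; the evidence is statistically significant.

t = -2.806; reject H0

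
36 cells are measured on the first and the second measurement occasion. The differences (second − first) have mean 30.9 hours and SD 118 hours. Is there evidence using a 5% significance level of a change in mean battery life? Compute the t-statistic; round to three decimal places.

H0: μ_d = 0; H1: μ_d ≠ 0 (paired t-test on the differences, two-sided).
t = d̄/(s_d/√n) = 30.9/(118/√36) = 1.571
df = n − 1 = 35
Two-sided p-value ≈ 0.1251
Since p ≈ 0.1251 > α = 0.05, fail to reject H0; the evidence is not statistically significant.

1.571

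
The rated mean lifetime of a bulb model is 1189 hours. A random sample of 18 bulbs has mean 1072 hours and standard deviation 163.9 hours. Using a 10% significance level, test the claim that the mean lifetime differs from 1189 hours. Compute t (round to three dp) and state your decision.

H0: μ = 1189; H1: μ ≠ 1189 (one-sample t-test, two-sided).
t = (x̄ − μ₀)/(s/√n) = (1072 − 1189)/(163.9/√18) = -3.029
df = n − 1 = 17
Two-sided p-value ≈ 0.0076
Since p ≈ 0.0076 < α = 0.1, reject H0; the data support H1.

t = -3.029; reject H0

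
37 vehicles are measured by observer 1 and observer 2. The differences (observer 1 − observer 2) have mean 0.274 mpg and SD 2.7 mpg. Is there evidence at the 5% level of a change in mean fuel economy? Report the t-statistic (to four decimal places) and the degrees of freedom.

t = 0.6173, df = 36

H0: μ_d = 0; H1: μ_d ≠ 0 (paired t-test on the differences, two-sided).
t = d̄/(s_d/√n) = 0.274/(2.7/√37) = 0.6173
df = n − 1 = 36
Two-sided p-value ≈ 0.5409
Since p ≈ 0.5409 > α = 0.05, fail to reject H0; the evidence is not statistically significant.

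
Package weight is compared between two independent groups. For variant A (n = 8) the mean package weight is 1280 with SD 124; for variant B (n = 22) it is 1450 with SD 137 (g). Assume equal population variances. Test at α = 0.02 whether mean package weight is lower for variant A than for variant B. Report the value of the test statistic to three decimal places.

-3.076

Let group 1 = variant A, group 2 = variant B. H0: μ_1 = μ_2; H1: μ_1 < μ_2 (two-sample pooled-variance t-test, left-tailed).
s_p² = [(8−1)·124² + (22−1)·137²]/(8+22−2) = 17920.8
t = (1280 − 1450)/√[17920.8·(1/8 + 1/22)] = -3.076
df = n₁ + n₂ − 2 = 28
p-value = P(T ≤ -3.076) ≈ 0.002
Since p ≈ 0.002 < α = 0.02, reject H0; the data support H1.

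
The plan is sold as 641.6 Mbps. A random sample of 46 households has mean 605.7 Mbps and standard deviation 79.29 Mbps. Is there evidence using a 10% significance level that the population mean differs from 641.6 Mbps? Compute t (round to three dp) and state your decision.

H0: μ = 641.6; H1: μ ≠ 641.6 (one-sample t-test, two-sided).
t = (x̄ − μ₀)/(s/√n) = (605.7 − 641.6)/(79.29/√46) = -3.071
df = n − 1 = 45
Two-sided p-value ≈ 0.0036
Since p ≈ 0.0036 < α = 0.1, reject H0; the data support H1.

t = -3.071; reject H0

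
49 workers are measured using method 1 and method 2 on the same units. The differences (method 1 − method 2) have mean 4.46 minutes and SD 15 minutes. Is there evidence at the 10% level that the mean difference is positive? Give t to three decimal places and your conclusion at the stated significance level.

H0: μ_d = 0; H1: μ_d > 0 (paired t-test on the differences, right-tailed).
t = d̄/(s_d/√n) = 4.46/(15/√49) = 2.081
df = n − 1 = 48
p-value = P(T ≥ 2.081) ≈ 0.0214
Since p ≈ 0.0214 < α = 0.1, reject H0; the data support H1.

t = 2.081; reject H0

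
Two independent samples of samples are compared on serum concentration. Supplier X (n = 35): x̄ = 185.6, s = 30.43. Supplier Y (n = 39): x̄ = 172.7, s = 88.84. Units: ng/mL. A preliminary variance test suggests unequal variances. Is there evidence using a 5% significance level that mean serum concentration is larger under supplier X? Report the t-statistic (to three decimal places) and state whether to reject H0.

Let group 1 = supplier X, group 2 = supplier Y. H0: μ_1 = μ_2; H1: μ_1 > μ_2 (Welch's two-sample t-test, right-tailed).
t = (x̄_1 − x̄_2)/√(s_1²/n_1 + s_2²/n_2) = (185.6 − 172.7)/√(30.43²/35 + 88.84²/39) = 0.853
Welch–Satterthwaite df ≈ 47.67
p-value = P(T ≥ 0.853) ≈ 0.1990
Since p ≈ 0.1990 > α = 0.05, fail to reject H0; the evidence is not statistically significant.

t = 0.853; fail to reject H0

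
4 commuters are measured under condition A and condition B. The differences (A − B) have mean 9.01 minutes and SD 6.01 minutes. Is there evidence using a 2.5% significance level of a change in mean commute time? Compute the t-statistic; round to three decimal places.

H0: μ_d = 0; H1: μ_d ≠ 0 (paired t-test on the differences, two-sided).
t = d̄/(s_d/√n) = 9.01/(6.01/√4) = 2.998
df = n − 1 = 3
Two-sided p-value ≈ 0.058
Since p ≈ 0.058 > α = 0.025, fail to reject H0; the evidence is not statistically significant.

2.998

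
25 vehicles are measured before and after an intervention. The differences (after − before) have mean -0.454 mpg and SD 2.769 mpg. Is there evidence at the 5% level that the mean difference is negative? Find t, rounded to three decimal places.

H0: μ_d = 0; H1: μ_d < 0 (paired t-test on the differences, left-tailed).
t = d̄/(s_d/√n) = -0.454/(2.769/√25) = -0.820
df = n − 1 = 24
p-value = P(T ≤ -0.820) ≈ 0.210
Since p ≈ 0.210 > α = 0.05, fail to reject H0; the evidence is not statistically significant.

-0.820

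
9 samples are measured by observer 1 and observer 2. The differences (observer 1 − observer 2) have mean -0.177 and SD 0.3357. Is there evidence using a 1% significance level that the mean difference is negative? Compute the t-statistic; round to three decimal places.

-1.582

H0: μ_d = 0; H1: μ_d < 0 (paired t-test on the differences, left-tailed).
t = d̄/(s_d/√n) = -0.177/(0.3357/√9) = -1.582
df = n − 1 = 8
p-value = P(T ≤ -1.582) ≈ 0.0762
Since p ≈ 0.0762 > α = 0.01, fail to reject H0; the data do not provide sufficient evidence against H0.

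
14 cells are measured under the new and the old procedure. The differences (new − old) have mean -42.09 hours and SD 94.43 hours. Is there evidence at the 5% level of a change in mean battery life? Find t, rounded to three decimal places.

-1.668

H0: μ_d = 0; H1: μ_d ≠ 0 (paired t-test on the differences, two-sided).
t = d̄/(s_d/√n) = -42.09/(94.43/√14) = -1.668
df = n − 1 = 13
Two-sided p-value ≈ 0.1193
Since p ≈ 0.1193 > α = 0.05, fail to reject H0; the evidence is not statistically significant.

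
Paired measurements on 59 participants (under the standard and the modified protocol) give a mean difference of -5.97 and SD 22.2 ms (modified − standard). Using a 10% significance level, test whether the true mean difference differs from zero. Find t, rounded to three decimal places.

H0: μ_d = 0; H1: μ_d ≠ 0 (paired t-test on the differences, two-sided).
t = d̄/(s_d/√n) = -5.97/(22.2/√59) = -2.066
df = n − 1 = 58
Two-sided p-value ≈ 0.0433
Since p ≈ 0.0433 < α = 0.1, reject H0; the evidence is statistically significant.

-2.066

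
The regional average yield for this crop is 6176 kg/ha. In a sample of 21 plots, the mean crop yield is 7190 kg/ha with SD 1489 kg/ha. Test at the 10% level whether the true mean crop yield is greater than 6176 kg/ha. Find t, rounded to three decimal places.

3.121

H0: μ = 6176; H1: μ > 6176 (one-sample t-test, right-tailed).
t = (x̄ − μ₀)/(s/√n) = (7190 − 6176)/(1489/√21) = 3.121
df = n − 1 = 20
p-value = P(T ≥ 3.121) ≈ 0.003
Since p ≈ 0.003 < α = 0.1, reject H0; the evidence is statistically significant.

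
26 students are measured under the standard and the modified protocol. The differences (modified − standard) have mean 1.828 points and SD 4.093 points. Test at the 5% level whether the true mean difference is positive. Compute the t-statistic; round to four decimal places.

H0: μ_d = 0; H1: μ_d > 0 (paired t-test on the differences, right-tailed).
t = d̄/(s_d/√n) = 1.828/(4.093/√26) = 2.2773
df = n − 1 = 25
p-value = P(T ≥ 2.2773) ≈ 0.0158
Since p ≈ 0.0158 < α = 0.05, reject H0; the data support H1.

2.2773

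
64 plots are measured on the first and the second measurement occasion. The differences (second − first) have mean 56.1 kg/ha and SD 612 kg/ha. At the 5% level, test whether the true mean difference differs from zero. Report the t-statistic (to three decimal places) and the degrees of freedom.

t = 0.733, df = 63

H0: μ_d = 0; H1: μ_d ≠ 0 (paired t-test on the differences, two-sided).
t = d̄/(s_d/√n) = 56.1/(612/√64) = 0.733
df = n − 1 = 63
Two-sided p-value ≈ 0.4661
Since p ≈ 0.4661 > α = 0.05, fail to reject H0; the data do not provide sufficient evidence against H0.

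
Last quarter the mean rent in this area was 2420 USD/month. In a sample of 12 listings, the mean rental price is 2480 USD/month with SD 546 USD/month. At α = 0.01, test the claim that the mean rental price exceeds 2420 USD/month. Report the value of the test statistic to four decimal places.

H0: μ = 2420; H1: μ > 2420 (one-sample t-test, right-tailed).
t = (x̄ − μ₀)/(s/√n) = (2480 − 2420)/(546/√12) = 0.3807
df = n − 1 = 11
p-value = P(T ≥ 0.3807) ≈ 0.355
Since p ≈ 0.355 > α = 0.01, fail to reject H0; the evidence is not statistically significant.

0.3807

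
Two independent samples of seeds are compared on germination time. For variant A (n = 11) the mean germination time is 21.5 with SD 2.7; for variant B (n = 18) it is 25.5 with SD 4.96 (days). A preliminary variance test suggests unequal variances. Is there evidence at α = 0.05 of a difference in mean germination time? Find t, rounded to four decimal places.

-2.8078

Let group 1 = variant A, group 2 = variant B. H0: μ_1 = μ_2; H1: μ_1 ≠ μ_2 (Welch's two-sample t-test, two-sided).
t = (x̄_1 − x̄_2)/√(s_1²/n_1 + s_2²/n_2) = (21.5 − 25.5)/√(2.7²/11 + 4.96²/18) = -2.8078
Welch–Satterthwaite df ≈ 26.78
Two-sided p-value ≈ 0.0092
Since p ≈ 0.0092 < α = 0.05, reject H0; the data support H1.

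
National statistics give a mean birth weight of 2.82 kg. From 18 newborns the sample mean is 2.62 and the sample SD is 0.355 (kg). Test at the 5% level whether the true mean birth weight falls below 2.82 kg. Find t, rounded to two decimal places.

H0: μ = 2.82; H1: μ < 2.82 (one-sample t-test, left-tailed).
t = (x̄ − μ₀)/(s/√n) = (2.62 − 2.82)/(0.355/√18) = -2.39
df = n − 1 = 17
p-value = P(T ≤ -2.39) ≈ 0.0143
Since p ≈ 0.0143 < α = 0.05, reject H0; the evidence is statistically significant.

-2.39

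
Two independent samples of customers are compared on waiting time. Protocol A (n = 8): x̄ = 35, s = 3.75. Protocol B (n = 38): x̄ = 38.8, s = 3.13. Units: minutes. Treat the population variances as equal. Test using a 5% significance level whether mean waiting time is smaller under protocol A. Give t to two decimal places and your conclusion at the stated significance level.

Let group 1 = protocol A, group 2 = protocol B. H0: μ_1 = μ_2; H1: μ_1 < μ_2 (two-sample pooled-variance t-test, left-tailed).
s_p² = [(8−1)·3.75² + (38−1)·3.13²]/(8+38−2) = 10.4755
t = (35 − 38.8)/√[10.4755·(1/8 + 1/38)] = -3.02
df = n₁ + n₂ − 2 = 44
p-value = P(T ≤ -3.02) ≈ 0.0021
Since p ≈ 0.0021 < α = 0.05, reject H0; the evidence is statistically significant.

t = -3.02; reject H0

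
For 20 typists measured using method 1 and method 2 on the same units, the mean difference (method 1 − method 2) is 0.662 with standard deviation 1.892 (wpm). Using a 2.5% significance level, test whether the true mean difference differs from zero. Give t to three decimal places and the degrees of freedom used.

H0: μ_d = 0; H1: μ_d ≠ 0 (paired t-test on the differences, two-sided).
t = d̄/(s_d/√n) = 0.662/(1.892/√20) = 1.565
df = n − 1 = 19
Two-sided p-value ≈ 0.134
Since p ≈ 0.134 > α = 0.025, fail to reject H0; the data do not provide sufficient evidence against H0.

t = 1.565, df = 19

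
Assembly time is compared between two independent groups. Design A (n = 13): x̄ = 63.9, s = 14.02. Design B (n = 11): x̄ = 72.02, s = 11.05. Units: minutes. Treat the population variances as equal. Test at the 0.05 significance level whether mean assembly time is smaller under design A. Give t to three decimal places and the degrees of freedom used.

Let group 1 = design A, group 2 = design B. H0: μ_1 = μ_2; H1: μ_1 < μ_2 (two-sample pooled-variance t-test, left-tailed).
s_p² = [(13−1)·14.02² + (11−1)·11.05²]/(13+11−2) = 162.716
t = (63.9 − 72.02)/√[162.716·(1/13 + 1/11)] = -1.554
df = n₁ + n₂ − 2 = 22
p-value = P(T ≤ -1.554) ≈ 0.0672
Since p ≈ 0.0672 > α = 0.05, fail to reject H0; the evidence is not statistically significant.

t = -1.554, df = 22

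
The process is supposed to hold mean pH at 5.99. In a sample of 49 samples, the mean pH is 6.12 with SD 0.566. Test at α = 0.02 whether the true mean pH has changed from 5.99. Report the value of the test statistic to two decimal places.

H0: μ = 5.99; H1: μ ≠ 5.99 (one-sample t-test, two-sided).
t = (x̄ − μ₀)/(s/√n) = (6.12 − 5.99)/(0.566/√49) = 1.61
df = n − 1 = 48
Two-sided p-value ≈ 0.1144
Since p ≈ 0.1144 > α = 0.02, fail to reject H0; the evidence is not statistically significant.

1.61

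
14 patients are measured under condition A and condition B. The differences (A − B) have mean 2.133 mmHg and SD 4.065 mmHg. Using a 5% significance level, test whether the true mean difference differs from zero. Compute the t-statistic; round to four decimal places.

H0: μ_d = 0; H1: μ_d ≠ 0 (paired t-test on the differences, two-sided).
t = d̄/(s_d/√n) = 2.133/(4.065/√14) = 1.9633
df = n − 1 = 13
Two-sided p-value ≈ 0.071
Since p ≈ 0.071 > α = 0.05, fail to reject H0; the data do not provide sufficient evidence against H0.

1.9633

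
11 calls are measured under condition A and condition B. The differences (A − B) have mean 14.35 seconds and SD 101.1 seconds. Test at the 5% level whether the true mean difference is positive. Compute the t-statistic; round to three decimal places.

0.471

H0: μ_d = 0; H1: μ_d > 0 (paired t-test on the differences, right-tailed).
t = d̄/(s_d/√n) = 14.35/(101.1/√11) = 0.471
df = n − 1 = 10
p-value = P(T ≥ 0.471) ≈ 0.3240
Since p ≈ 0.3240 > α = 0.05, fail to reject H0; the evidence is not statistically significant.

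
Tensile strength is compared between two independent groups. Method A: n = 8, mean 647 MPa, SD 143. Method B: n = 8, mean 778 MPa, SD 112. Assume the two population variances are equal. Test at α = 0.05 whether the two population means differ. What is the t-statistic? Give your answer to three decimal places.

-2.040

Let group 1 = method A, group 2 = method B. H0: μ_1 = μ_2; H1: μ_1 ≠ μ_2 (two-sample pooled-variance t-test, two-sided).
s_p² = [(8−1)·143² + (8−1)·112²]/(8+8−2) = 16496.5
t = (647 − 778)/√[16496.5·(1/8 + 1/8)] = -2.040
df = n₁ + n₂ − 2 = 14
Two-sided p-value ≈ 0.061
Since p ≈ 0.061 > α = 0.05, fail to reject H0; the data do not provide sufficient evidence against H0.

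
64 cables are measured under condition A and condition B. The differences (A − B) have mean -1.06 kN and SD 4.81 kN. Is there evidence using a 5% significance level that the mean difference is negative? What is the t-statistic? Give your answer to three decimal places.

H0: μ_d = 0; H1: μ_d < 0 (paired t-test on the differences, left-tailed).
t = d̄/(s_d/√n) = -1.06/(4.81/√64) = -1.763
df = n − 1 = 63
p-value = P(T ≤ -1.763) ≈ 0.0414
Since p ≈ 0.0414 < α = 0.05, reject H0; the evidence is statistically significant.

-1.763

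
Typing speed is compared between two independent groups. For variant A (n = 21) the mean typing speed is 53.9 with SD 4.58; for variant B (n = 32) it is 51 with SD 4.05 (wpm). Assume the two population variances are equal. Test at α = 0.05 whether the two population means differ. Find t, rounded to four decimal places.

Let group 1 = variant A, group 2 = variant B. H0: μ_1 = μ_2; H1: μ_1 ≠ μ_2 (two-sample pooled-variance t-test, two-sided).
s_p² = [(21−1)·4.58² + (32−1)·4.05²]/(21+32−2) = 18.1962
t = (53.9 − 51)/√[18.1962·(1/21 + 1/32)] = 2.4208
df = n₁ + n₂ − 2 = 51
Two-sided p-value ≈ 0.019
Since p ≈ 0.019 < α = 0.05, reject H0; the evidence is statistically significant.

2.4208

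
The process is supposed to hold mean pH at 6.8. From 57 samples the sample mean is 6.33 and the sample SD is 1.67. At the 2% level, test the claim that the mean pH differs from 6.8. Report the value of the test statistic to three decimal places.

-2.125

H0: μ = 6.8; H1: μ ≠ 6.8 (one-sample t-test, two-sided).
t = (x̄ − μ₀)/(s/√n) = (6.33 − 6.8)/(1.67/√57) = -2.125
df = n − 1 = 56
Two-sided p-value ≈ 0.038
Since p ≈ 0.038 > α = 0.02, fail to reject H0; the evidence is not statistically significant.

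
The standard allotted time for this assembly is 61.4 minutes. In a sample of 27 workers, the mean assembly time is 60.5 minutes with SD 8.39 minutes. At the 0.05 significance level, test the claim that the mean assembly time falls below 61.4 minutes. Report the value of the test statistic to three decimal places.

H0: μ = 61.4; H1: μ < 61.4 (one-sample t-test, left-tailed).
t = (x̄ − μ₀)/(s/√n) = (60.5 − 61.4)/(8.39/√27) = -0.557
df = n − 1 = 26
p-value = P(T ≤ -0.557) ≈ 0.2910
Since p ≈ 0.2910 > α = 0.05, fail to reject H0; the data do not provide sufficient evidence against H0.

-0.557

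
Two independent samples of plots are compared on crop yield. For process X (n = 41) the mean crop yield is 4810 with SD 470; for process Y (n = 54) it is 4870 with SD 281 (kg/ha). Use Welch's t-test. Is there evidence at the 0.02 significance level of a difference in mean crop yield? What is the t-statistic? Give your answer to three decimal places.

Let group 1 = process X, group 2 = process Y. H0: μ_1 = μ_2; H1: μ_1 ≠ μ_2 (Welch's two-sample t-test, two-sided).
t = (x̄_1 − x̄_2)/√(s_1²/n_1 + s_2²/n_2) = (4810 − 4870)/√(470²/41 + 281²/54) = -0.725
Welch–Satterthwaite df ≈ 61.25
Two-sided p-value ≈ 0.471
Since p ≈ 0.471 > α = 0.02, fail to reject H0; the evidence is not statistically significant.

-0.725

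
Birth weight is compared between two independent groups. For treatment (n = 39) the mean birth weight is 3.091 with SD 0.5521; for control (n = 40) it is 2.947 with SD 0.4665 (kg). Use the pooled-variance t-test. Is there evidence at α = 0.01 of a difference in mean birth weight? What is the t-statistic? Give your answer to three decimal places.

Let group 1 = treatment, group 2 = control. H0: μ_1 = μ_2; H1: μ_1 ≠ μ_2 (two-sample pooled-variance t-test, two-sided).
s_p² = [(39−1)·0.5521² + (40−1)·0.4665²]/(39+40−2) = 0.260652
t = (3.091 − 2.947)/√[0.260652·(1/39 + 1/40)] = 1.253
df = n₁ + n₂ − 2 = 77
Two-sided p-value ≈ 0.2139
Since p ≈ 0.2139 > α = 0.01, fail to reject H0; the data do not provide sufficient evidence against H0.

1.253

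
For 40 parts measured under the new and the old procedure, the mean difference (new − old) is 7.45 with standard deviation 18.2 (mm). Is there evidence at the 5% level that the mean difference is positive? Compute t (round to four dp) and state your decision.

t = 2.5889; reject H0

H0: μ_d = 0; H1: μ_d > 0 (paired t-test on the differences, right-tailed).
t = d̄/(s_d/√n) = 7.45/(18.2/√40) = 2.5889
df = n − 1 = 39
p-value = P(T ≥ 2.5889) ≈ 0.0067
Since p ≈ 0.0067 < α = 0.05, reject H0; the evidence is statistically significant.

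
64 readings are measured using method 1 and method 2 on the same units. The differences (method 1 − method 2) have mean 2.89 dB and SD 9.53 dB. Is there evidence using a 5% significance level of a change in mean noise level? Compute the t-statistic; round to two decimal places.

H0: μ_d = 0; H1: μ_d ≠ 0 (paired t-test on the differences, two-sided).
t = d̄/(s_d/√n) = 2.89/(9.53/√64) = 2.43
df = n − 1 = 63
Two-sided p-value ≈ 0.0181
Since p ≈ 0.0181 < α = 0.05, reject H0; the data support H1.

2.43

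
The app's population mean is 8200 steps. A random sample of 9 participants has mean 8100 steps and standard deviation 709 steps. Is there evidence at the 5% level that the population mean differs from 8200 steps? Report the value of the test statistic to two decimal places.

-0.42

H0: μ = 8200; H1: μ ≠ 8200 (one-sample t-test, two-sided).
t = (x̄ − μ₀)/(s/√n) = (8100 − 8200)/(709/√9) = -0.42
df = n − 1 = 8
Two-sided p-value ≈ 0.683
Since p ≈ 0.683 > α = 0.05, fail to reject H0; the evidence is not statistically significant.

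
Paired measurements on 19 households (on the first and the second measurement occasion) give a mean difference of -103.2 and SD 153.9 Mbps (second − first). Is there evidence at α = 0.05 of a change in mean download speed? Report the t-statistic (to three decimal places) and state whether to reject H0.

H0: μ_d = 0; H1: μ_d ≠ 0 (paired t-test on the differences, two-sided).
t = d̄/(s_d/√n) = -103.2/(153.9/√19) = -2.923
df = n − 1 = 18
Two-sided p-value ≈ 0.0091
Since p ≈ 0.0091 < α = 0.05, reject H0; the evidence is statistically significant.

t = -2.923; reject H0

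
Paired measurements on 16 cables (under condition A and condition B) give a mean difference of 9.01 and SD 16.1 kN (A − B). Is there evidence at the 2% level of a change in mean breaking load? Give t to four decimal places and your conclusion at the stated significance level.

H0: μ_d = 0; H1: μ_d ≠ 0 (paired t-test on the differences, two-sided).
t = d̄/(s_d/√n) = 9.01/(16.1/√16) = 2.2385
df = n − 1 = 15
Two-sided p-value ≈ 0.0408
Since p ≈ 0.0408 > α = 0.02, fail to reject H0; the evidence is not statistically significant.

t = 2.2385; fail to reject H0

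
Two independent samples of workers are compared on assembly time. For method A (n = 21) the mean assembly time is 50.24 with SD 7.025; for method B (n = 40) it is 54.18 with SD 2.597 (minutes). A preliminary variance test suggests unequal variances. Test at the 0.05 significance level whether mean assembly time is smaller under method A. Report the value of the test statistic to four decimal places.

Let group 1 = method A, group 2 = method B. H0: μ_1 = μ_2; H1: μ_1 < μ_2 (Welch's two-sample t-test, left-tailed).
t = (x̄_1 − x̄_2)/√(s_1²/n_1 + s_2²/n_2) = (50.24 − 54.18)/√(7.025²/21 + 2.597²/40) = -2.4826
Welch–Satterthwaite df ≈ 22.91
p-value = P(T ≤ -2.4826) ≈ 0.010
Since p ≈ 0.010 < α = 0.05, reject H0; the data support H1.

-2.4826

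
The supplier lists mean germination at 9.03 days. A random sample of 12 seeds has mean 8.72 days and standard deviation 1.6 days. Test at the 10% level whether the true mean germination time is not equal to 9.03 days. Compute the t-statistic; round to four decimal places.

-0.6712

H0: μ = 9.03; H1: μ ≠ 9.03 (one-sample t-test, two-sided).
t = (x̄ − μ₀)/(s/√n) = (8.72 − 9.03)/(1.6/√12) = -0.6712
df = n − 1 = 11
Two-sided p-value ≈ 0.516
Since p ≈ 0.516 > α = 0.1, fail to reject H0; the data do not provide sufficient evidence against H0.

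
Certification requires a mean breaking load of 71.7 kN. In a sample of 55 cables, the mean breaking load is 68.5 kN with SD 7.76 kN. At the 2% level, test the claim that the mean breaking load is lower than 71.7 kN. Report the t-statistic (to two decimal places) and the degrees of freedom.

H0: μ = 71.7; H1: μ < 71.7 (one-sample t-test, left-tailed).
t = (x̄ − μ₀)/(s/√n) = (68.5 − 71.7)/(7.76/√55) = -3.06
df = n − 1 = 54
p-value = P(T ≤ -3.06) ≈ 0.0017
Since p ≈ 0.0017 < α = 0.02, reject H0; the data support H1.

t = -3.06, df = 54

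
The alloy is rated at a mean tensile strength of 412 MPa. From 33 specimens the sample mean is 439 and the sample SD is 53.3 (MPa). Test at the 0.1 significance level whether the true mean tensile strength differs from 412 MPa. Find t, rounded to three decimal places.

2.910

H0: μ = 412; H1: μ ≠ 412 (one-sample t-test, two-sided).
t = (x̄ − μ₀)/(s/√n) = (439 − 412)/(53.3/√33) = 2.910
df = n − 1 = 32
Two-sided p-value ≈ 0.007
Since p ≈ 0.007 < α = 0.1, reject H0; the evidence is statistically significant.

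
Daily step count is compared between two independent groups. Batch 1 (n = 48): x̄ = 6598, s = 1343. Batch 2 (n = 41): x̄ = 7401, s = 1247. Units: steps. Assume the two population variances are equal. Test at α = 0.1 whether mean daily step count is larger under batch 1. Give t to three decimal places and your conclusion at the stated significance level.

t = -2.905; fail to reject H0

Let group 1 = batch 1, group 2 = batch 2. H0: μ_1 = μ_2; H1: μ_1 > μ_2 (two-sample pooled-variance t-test, right-tailed).
s_p² = [(48−1)·1343² + (41−1)·1247²]/(48+41−2) = 1689330
t = (6598 − 7401)/√[1689330·(1/48 + 1/41)] = -2.905
df = n₁ + n₂ − 2 = 87
p-value = P(T ≥ -2.905) ≈ 0.998
Since p ≈ 0.998 > α = 0.1, fail to reject H0; the evidence is not statistically significant.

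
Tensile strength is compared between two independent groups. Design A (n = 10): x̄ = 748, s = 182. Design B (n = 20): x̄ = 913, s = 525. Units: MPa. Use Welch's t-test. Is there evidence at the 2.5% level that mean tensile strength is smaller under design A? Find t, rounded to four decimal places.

-1.2620

Let group 1 = design A, group 2 = design B. H0: μ_1 = μ_2; H1: μ_1 < μ_2 (Welch's two-sample t-test, left-tailed).
t = (x̄_1 − x̄_2)/√(s_1²/n_1 + s_2²/n_2) = (748 − 913)/√(182²/10 + 525²/20) = -1.2620
Welch–Satterthwaite df ≈ 26.05
p-value = P(T ≤ -1.2620) ≈ 0.109
Since p ≈ 0.109 > α = 0.025, fail to reject H0; the data do not provide sufficient evidence against H0.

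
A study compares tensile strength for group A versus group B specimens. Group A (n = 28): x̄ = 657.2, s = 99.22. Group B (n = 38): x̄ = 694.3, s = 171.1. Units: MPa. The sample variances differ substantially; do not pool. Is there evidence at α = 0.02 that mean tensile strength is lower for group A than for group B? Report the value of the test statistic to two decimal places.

-1.11

Let group 1 = group A, group 2 = group B. H0: μ_1 = μ_2; H1: μ_1 < μ_2 (Welch's two-sample t-test, left-tailed).
t = (x̄_1 − x̄_2)/√(s_1²/n_1 + s_2²/n_2) = (657.2 − 694.3)/√(99.22²/28 + 171.1²/38) = -1.11
Welch–Satterthwaite df ≈ 61.05
p-value = P(T ≤ -1.11) ≈ 0.1362
Since p ≈ 0.1362 > α = 0.02, fail to reject H0; the evidence is not statistically significant.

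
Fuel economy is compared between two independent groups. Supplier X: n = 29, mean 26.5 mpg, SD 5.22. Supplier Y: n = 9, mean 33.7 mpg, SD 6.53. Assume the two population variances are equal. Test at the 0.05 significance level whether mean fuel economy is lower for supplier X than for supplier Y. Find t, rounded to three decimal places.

Let group 1 = supplier X, group 2 = supplier Y. H0: μ_1 = μ_2; H1: μ_1 < μ_2 (two-sample pooled-variance t-test, left-tailed).
s_p² = [(29−1)·5.22² + (9−1)·6.53²]/(29+9−2) = 30.669
t = (26.5 − 33.7)/√[30.669·(1/29 + 1/9)] = -3.407
df = n₁ + n₂ − 2 = 36
p-value = P(T ≤ -3.407) ≈ 0.0008
Since p ≈ 0.0008 < α = 0.05, reject H0; the evidence is statistically significant.

-3.407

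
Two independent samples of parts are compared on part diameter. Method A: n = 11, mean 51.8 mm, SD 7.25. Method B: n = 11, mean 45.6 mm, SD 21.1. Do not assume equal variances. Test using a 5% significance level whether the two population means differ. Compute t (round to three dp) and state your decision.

t = 0.922; fail to reject H0

Let group 1 = method A, group 2 = method B. H0: μ_1 = μ_2; H1: μ_1 ≠ μ_2 (Welch's two-sample t-test, two-sided).
t = (x̄_1 − x̄_2)/√(s_1²/n_1 + s_2²/n_2) = (51.8 − 45.6)/√(7.25²/11 + 21.1²/11) = 0.922
Welch–Satterthwaite df ≈ 12.33
Two-sided p-value ≈ 0.374
Since p ≈ 0.374 > α = 0.05, fail to reject H0; the data do not provide sufficient evidence against H0.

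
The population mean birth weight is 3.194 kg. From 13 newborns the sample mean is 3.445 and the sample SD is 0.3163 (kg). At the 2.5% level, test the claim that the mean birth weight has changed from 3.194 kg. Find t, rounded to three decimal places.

2.861

H0: μ = 3.194; H1: μ ≠ 3.194 (one-sample t-test, two-sided).
t = (x̄ − μ₀)/(s/√n) = (3.445 − 3.194)/(0.3163/√13) = 2.861
df = n − 1 = 12
Two-sided p-value ≈ 0.014
Since p ≈ 0.014 < α = 0.025, reject H0; the evidence is statistically significant.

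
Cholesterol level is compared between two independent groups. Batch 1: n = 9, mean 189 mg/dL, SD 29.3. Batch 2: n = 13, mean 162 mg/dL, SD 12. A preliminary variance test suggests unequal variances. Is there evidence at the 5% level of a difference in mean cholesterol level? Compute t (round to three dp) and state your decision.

t = 2.617; reject H0

Let group 1 = batch 1, group 2 = batch 2. H0: μ_1 = μ_2; H1: μ_1 ≠ μ_2 (Welch's two-sample t-test, two-sided).
t = (x̄_1 − x̄_2)/√(s_1²/n_1 + s_2²/n_2) = (189 − 162)/√(29.3²/9 + 12²/13) = 2.617
Welch–Satterthwaite df ≈ 9.88
Two-sided p-value ≈ 0.0260
Since p ≈ 0.0260 < α = 0.05, reject H0; the evidence is statistically significant.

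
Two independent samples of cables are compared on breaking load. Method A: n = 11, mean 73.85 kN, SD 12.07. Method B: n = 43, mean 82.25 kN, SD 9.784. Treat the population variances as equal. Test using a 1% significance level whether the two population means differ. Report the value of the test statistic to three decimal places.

-2.422

Let group 1 = method A, group 2 = method B. H0: μ_1 = μ_2; H1: μ_1 ≠ μ_2 (two-sample pooled-variance t-test, two-sided).
s_p² = [(11−1)·12.07² + (43−1)·9.784²]/(11+43−2) = 105.334
t = (73.85 − 82.25)/√[105.334·(1/11 + 1/43)] = -2.422
df = n₁ + n₂ − 2 = 52
Two-sided p-value ≈ 0.0189
Since p ≈ 0.0189 > α = 0.01, fail to reject H0; the data do not provide sufficient evidence against H0.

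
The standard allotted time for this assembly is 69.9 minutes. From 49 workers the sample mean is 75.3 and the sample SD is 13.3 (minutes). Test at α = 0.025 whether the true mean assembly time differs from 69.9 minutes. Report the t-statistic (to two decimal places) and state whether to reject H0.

H0: μ = 69.9; H1: μ ≠ 69.9 (one-sample t-test, two-sided).
t = (x̄ − μ₀)/(s/√n) = (75.3 − 69.9)/(13.3/√49) = 2.84
df = n − 1 = 48
Two-sided p-value ≈ 0.007
Since p ≈ 0.007 < α = 0.025, reject H0; the evidence is statistically significant.

t = 2.84; reject H0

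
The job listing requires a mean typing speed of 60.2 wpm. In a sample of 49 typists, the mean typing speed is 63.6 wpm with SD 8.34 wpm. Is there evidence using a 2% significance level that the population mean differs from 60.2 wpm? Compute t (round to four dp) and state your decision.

t = 2.8537; reject H0

H0: μ = 60.2; H1: μ ≠ 60.2 (one-sample t-test, two-sided).
t = (x̄ − μ₀)/(s/√n) = (63.6 − 60.2)/(8.34/√49) = 2.8537
df = n − 1 = 48
Two-sided p-value ≈ 0.0064
Since p ≈ 0.0064 < α = 0.02, reject H0; the evidence is statistically significant.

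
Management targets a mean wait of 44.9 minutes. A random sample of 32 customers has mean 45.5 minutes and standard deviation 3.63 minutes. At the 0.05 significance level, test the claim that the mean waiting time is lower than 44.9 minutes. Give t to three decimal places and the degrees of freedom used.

H0: μ = 44.9; H1: μ < 44.9 (one-sample t-test, left-tailed).
t = (x̄ − μ₀)/(s/√n) = (45.5 − 44.9)/(3.63/√32) = 0.935
df = n − 1 = 31
p-value = P(T ≤ 0.935) ≈ 0.821
Since p ≈ 0.821 > α = 0.05, fail to reject H0; the data do not provide sufficient evidence against H0.

t = 0.935, df = 31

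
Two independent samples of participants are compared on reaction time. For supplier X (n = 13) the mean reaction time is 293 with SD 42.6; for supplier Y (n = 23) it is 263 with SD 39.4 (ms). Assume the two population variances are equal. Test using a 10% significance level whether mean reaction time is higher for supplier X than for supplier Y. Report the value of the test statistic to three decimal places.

Let group 1 = supplier X, group 2 = supplier Y. H0: μ_1 = μ_2; H1: μ_1 > μ_2 (two-sample pooled-variance t-test, right-tailed).
s_p² = [(13−1)·42.6² + (23−1)·39.4²]/(13+23−2) = 1644.97
t = (293 − 263)/√[1644.97·(1/13 + 1/23)] = 2.132
df = n₁ + n₂ − 2 = 34
p-value = P(T ≥ 2.132) ≈ 0.0202
Since p ≈ 0.0202 < α = 0.1, reject H0; the data support H1.

2.132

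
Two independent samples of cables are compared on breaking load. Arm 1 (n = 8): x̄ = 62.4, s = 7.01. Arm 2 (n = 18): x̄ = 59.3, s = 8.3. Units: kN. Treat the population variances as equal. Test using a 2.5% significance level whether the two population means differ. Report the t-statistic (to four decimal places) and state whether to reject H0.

t = 0.9182; fail to reject H0

Let group 1 = arm 1, group 2 = arm 2. H0: μ_1 = μ_2; H1: μ_1 ≠ μ_2 (two-sample pooled-variance t-test, two-sided).
s_p² = [(8−1)·7.01² + (18−1)·8.3²]/(8+18−2) = 63.1296
t = (62.4 − 59.3)/√[63.1296·(1/8 + 1/18)] = 0.9182
df = n₁ + n₂ − 2 = 24
Two-sided p-value ≈ 0.368
Since p ≈ 0.368 > α = 0.025, fail to reject H0; the data do not provide sufficient evidence against H0.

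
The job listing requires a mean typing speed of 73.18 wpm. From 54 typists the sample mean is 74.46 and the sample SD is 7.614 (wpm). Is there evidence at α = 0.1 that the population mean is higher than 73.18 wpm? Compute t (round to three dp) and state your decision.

t = 1.235; fail to reject H0

H0: μ = 73.18; H1: μ > 73.18 (one-sample t-test, right-tailed).
t = (x̄ − μ₀)/(s/√n) = (74.46 − 73.18)/(7.614/√54) = 1.235
df = n − 1 = 53
p-value = P(T ≥ 1.235) ≈ 0.1111
Since p ≈ 0.1111 > α = 0.1, fail to reject H0; the evidence is not statistically significant.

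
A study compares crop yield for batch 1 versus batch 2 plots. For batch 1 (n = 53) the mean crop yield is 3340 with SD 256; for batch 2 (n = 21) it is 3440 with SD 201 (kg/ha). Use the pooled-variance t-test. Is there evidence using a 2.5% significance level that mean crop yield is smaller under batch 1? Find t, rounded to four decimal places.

Let group 1 = batch 1, group 2 = batch 2. H0: μ_1 = μ_2; H1: μ_1 < μ_2 (two-sample pooled-variance t-test, left-tailed).
s_p² = [(53−1)·256² + (21−1)·201²]/(53+21−2) = 58554.1
t = (3340 − 3440)/√[58554.1·(1/53 + 1/21)] = -1.6027
df = n₁ + n₂ − 2 = 72
p-value = P(T ≤ -1.6027) ≈ 0.057
Since p ≈ 0.057 > α = 0.025, fail to reject H0; the data do not provide sufficient evidence against H0.

-1.6027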